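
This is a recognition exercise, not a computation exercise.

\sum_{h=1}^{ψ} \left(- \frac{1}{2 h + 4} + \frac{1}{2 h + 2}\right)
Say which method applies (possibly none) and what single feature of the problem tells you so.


Technique: telescoping — this sum is a zipper: each term contributes \frac{1}{2 h + 2} and removes the next index's value, which the following term puts back, closing term by term.


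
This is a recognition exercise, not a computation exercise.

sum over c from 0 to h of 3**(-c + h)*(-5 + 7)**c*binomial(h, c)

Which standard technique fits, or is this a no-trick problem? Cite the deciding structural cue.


Technique: the binomial theorem — binomial coefficients against complementary powers of (-5 + 7) and 3: recognize the binomial expansion and resum.


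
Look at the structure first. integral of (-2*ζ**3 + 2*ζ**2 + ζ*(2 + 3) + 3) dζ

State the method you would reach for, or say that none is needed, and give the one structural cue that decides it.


Best approach: no special technique — a term-by-term power-rule job in ζ; no substitution or rearrangement earns its keep here.


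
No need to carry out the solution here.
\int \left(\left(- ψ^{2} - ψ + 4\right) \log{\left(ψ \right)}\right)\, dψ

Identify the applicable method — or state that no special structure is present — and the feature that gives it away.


Best approach: integration by parts — choose u = \log{\left(ψ \right)}: one derivative turns the logarithm algebraic, and the remaining factor - ψ^{2} - ψ + 4 integrates term by term under the power rule.


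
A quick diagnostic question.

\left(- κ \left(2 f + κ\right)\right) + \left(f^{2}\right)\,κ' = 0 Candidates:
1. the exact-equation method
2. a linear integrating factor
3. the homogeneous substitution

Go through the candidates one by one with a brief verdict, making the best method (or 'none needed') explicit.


Best approach: the homogeneous substitution — scaling f and κ together leaves the slope fixed — it depends only on κ/f, so substitute the ratio. Rearranged, this also fits the Bernoulli template directly; the homogeneous substitution reads the structure without the rearrangement.
- the exact-equation method: no potential function has this form as its differential, as written.
- a linear integrating factor: a nonlinear term in the unknown puts this outside the integrating-factor template.
- the homogeneous substitution — applicable, and directly so.


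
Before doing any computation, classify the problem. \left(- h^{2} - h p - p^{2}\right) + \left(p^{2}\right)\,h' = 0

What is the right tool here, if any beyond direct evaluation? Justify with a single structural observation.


Verdict: the homogeneous substitution — the slope's numerator and denominator have matching total degree, so it depends only on h/p and the ratio substitution collapses it.


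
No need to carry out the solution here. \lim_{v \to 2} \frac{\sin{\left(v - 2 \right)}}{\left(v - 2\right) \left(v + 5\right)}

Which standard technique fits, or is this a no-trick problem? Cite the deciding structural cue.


Diagnosis: l'Hôpital's rule (0/0) — substituting 2 gives 0 over 0; differentiate top and bottom once and re-evaluate. A first-order expansion at the point is an equally standard path; the rule packages it.


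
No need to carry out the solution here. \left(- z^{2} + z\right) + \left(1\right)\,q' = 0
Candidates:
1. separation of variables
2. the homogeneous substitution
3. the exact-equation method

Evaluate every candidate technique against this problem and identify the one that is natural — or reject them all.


Technique: no special technique — with q absent the equation is not coupled at all: direct integration in z.
- separation of variables: any separation here is vacuous (nothing depends on the unknown); direct integration is the honest label.
- the homogeneous substitution — the ratio substitution does not collapse this equation.
- the exact-equation method — the unknown never enters the equation — exactness holds emptily, with nothing for the method to add.


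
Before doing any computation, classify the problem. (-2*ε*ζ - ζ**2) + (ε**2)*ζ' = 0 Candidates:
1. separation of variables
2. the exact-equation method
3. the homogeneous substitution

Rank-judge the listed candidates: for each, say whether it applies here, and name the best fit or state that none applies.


Technique: the homogeneous substitution — the slope's numerator and denominator share total degree; set v = ζ/ε and the equation drops to separable form. Rearranged, this also fits the Bernoulli template directly; the homogeneous substitution reads the structure without the rearrangement.
- separation of variables — no algebra isolates the independent variable on one side and the unknown on the other.
- the exact-equation method: the mixed partial derivatives differ, so the left side is not a total differential.
- the homogeneous substitution: applicable, and directly so.


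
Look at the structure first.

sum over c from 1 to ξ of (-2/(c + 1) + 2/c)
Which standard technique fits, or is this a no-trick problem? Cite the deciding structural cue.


Technique: telescoping — consecutive terms evaluate one function at adjacent indices (2/c is its current value): one term's tail is the next term's head, so the chain collapses.


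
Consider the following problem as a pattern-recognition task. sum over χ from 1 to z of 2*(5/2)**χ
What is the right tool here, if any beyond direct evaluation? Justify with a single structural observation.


Method: the geometric series formula — term-over-term division gives 5/2 every time — index-free ratio, geometric sum formula applies.


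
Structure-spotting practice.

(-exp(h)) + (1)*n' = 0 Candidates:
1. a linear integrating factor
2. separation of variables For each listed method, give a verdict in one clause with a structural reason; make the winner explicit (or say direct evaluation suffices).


Technique: no special technique — the slope is a function of h alone, so integrate both sides directly.
- a linear integrating factor — the linear template holds only trivially here (the unknown is absent, so the coefficient is zero) — the method is not the natural label.
- separation of variables — with no unknown in the slope, separating variables is a formality — the equation integrates directly.


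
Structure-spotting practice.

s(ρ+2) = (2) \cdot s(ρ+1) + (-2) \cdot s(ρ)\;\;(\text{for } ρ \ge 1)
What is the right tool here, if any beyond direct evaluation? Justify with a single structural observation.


Method: the characteristic-root method — linear, homogeneous, constant coefficients: solutions of the form r^ρ exist — find the roots of the characteristic polynomial.


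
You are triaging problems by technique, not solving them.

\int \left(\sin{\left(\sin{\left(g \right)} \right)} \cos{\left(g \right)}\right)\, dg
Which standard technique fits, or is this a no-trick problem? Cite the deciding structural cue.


Best approach: u-substitution — differentiating the inner expression \sin{\left(g \right)} produces the factor \cos{\left(g \right)} up to a constant multiple, so substituting u = \sin{\left(g \right)} reduces everything to a one-variable integral in u.


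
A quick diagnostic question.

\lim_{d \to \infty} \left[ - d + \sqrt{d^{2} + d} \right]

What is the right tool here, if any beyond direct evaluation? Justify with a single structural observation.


Diagnosis: conjugate multiplication — this difference gives up after one conjugate multiplication — the radical structure cancels against its conjugate.


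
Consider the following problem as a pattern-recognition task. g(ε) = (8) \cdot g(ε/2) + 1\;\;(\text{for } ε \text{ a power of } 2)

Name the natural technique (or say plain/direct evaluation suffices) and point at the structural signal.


Method: the master substitution — the argument shrinks by the factor 2, so measure the index on a logarithmic scale and the recursion becomes a shift.


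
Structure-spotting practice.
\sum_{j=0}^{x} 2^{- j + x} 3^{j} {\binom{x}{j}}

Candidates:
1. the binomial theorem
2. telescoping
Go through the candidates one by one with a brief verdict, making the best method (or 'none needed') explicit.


Verdict: the binomial theorem — binomial coefficients against complementary powers of 3 and 2: recognize the binomial expansion and resum.
- the binomial theorem — yes, a natural case for it.
- telescoping — as presented, consecutive terms share no shifted copy to cancel against — no rewrite is on display to change that.


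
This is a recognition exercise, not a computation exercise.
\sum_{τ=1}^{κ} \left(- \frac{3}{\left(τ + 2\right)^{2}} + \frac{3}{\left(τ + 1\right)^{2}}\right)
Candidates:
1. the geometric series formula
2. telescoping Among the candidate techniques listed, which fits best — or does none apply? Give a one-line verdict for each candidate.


Technique: telescoping — a difference of consecutive values of one function (\frac{3}{\left(τ + 1\right)^{2}} at one index and the next) — telescoping by construction.
- the geometric series formula — there is no constant term-to-term ratio.
- telescoping: a fit — the right tool for this form.


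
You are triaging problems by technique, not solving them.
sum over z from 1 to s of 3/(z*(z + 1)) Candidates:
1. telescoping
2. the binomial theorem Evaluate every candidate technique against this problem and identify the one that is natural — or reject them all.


Best approach: telescoping — rewrite 3/(z*(z + 1)) as simple fractions and successive terms eat each other — only the edges survive.
- telescoping: a fit — the right tool for this form.
- the binomial theorem — the summand does not match any term pattern of an expanded binomial power.


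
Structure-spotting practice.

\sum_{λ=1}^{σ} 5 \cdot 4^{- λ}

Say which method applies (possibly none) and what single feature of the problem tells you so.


Verdict: the geometric series formula — consecutive terms stand in a fixed index-free ratio — the geometric sum formula closes it.


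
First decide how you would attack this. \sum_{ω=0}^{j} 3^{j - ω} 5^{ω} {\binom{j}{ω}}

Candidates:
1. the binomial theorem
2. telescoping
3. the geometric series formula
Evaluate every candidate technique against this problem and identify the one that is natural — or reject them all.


Technique: the binomial theorem — {\binom{j}{ω}} weighting matched powers of 5 and 3 is the expanded form of (5 + 3)^j — fold it back up.
- the binomial theorem — yes — fits the structure here.
- telescoping — writing out consecutive terms as given produces no pairwise cancellation.
- the geometric series formula — consecutive terms are not related by a fixed multiplier.


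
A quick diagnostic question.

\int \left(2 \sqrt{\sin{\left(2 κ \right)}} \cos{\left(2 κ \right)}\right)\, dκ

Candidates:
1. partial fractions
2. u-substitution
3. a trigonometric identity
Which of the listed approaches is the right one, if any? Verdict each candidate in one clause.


Best approach: u-substitution — the only nontrivial dependence routes through \sin{\left(2 κ \right)}, whose derivative supplies the leftover factor up to a constant multiple — u = \sin{\left(2 κ \right)} flattens it.
- partial fractions — the expression is not a ratio of polynomials that decomposes further.
- u-substitution: applies; the problem has the shape this method handles.
- a trigonometric identity — neither the even-power reduction nor the product-to-sum identity applies to this structure.


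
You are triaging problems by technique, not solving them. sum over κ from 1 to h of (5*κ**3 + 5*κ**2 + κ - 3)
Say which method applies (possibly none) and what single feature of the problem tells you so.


Verdict: no special technique — the summand is a plain polynomial in κ (expanding first if it arrives factored); standard power-sum formulas evaluate it term by term.


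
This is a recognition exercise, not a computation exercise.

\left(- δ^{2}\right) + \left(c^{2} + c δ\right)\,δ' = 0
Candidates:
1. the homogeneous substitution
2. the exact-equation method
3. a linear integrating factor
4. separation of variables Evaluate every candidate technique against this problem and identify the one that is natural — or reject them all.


Method: the homogeneous substitution — the slope is degree-zero homogeneous: the ratio substitution v = δ/c collapses it. A Bernoulli substitution after rearrangement (possibly exchanging dependent and independent variable) is a fair alternative; the homogeneous route works on the equation as it stands.
- the homogeneous substitution — yes — fits the structure here.
- the exact-equation method: no potential function has this form as its differential, as written.
- a linear integrating factor: a nonlinear term in the unknown puts this outside the integrating-factor template.
- separation of variables — the two dependences are entangled, not a clean product of one-variable pieces.


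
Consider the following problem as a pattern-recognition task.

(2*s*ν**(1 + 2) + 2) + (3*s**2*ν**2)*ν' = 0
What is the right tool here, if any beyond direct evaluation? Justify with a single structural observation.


Diagnosis: the exact-equation method — equality of cross partials is the green light — assemble the potential function term by term.


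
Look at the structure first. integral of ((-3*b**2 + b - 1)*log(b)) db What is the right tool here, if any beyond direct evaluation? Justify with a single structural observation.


Diagnosis: integration by parts — take log(b) as the piece to differentiate: what remains is a power-rule integral in disguise.


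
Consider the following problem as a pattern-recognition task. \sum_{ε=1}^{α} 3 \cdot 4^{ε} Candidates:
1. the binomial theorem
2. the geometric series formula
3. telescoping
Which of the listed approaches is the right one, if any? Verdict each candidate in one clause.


Verdict: the geometric series formula — consecutive terms stand in a fixed index-free ratio — the geometric sum formula closes it.
- the binomial theorem — no binomial coefficients pair with matched powers.
- the geometric series formula: applies; the problem has the shape this method handles.
- telescoping: as presented, consecutive terms share no shifted copy to cancel against — no rewrite is on display to change that.


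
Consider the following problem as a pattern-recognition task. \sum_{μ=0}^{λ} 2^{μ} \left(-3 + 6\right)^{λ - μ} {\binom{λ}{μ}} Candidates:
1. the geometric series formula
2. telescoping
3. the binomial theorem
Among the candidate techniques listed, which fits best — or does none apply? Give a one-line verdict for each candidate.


Method: the binomial theorem — {\binom{λ}{μ}} weighting matched powers of 2 and (-3 + 6) is the expanded form of (2 + (-3 + 6))^λ — fold it back up.
- the geometric series formula: the ratio of consecutive terms depends on the index.
- telescoping — in the displayed form, no term reappears at a neighboring index to cancel against.
- the binomial theorem: yes, a natural case for it.


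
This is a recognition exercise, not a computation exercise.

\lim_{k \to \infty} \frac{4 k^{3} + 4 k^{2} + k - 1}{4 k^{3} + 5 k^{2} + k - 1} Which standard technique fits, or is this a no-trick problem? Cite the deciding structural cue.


Best approach: dominant-term comparison — at large k only the top-degree terms survive; compare the leading terms and the limit falls out. Viewed as a single quotient this is an ∞/∞ form — an at-infinity application of l'Hôpital's rule would also resolve it; comparing leading growth reads the answer without differentiating.


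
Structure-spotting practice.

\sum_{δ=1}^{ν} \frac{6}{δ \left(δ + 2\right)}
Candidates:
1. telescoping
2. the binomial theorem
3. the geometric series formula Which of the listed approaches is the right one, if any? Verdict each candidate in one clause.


Verdict: telescoping — the denominator's roots in \frac{6}{δ \left(δ + 2\right)} sit an integer apart: decomposition produces a self-cancelling chain.
- telescoping: a fit — the right tool for this form.
- the binomial theorem: there is no pair of bases whose matched powers would reassemble into a single binomial power.
- the geometric series formula: the term-to-term ratio drifts with the index — the one thing the geometric formula cannot absorb.


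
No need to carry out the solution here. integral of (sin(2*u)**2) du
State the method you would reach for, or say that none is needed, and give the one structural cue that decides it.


Best approach: a trigonometric identity — sin(2*u)**2 is the textbook power-reduction case — identities first, antiderivatives second.


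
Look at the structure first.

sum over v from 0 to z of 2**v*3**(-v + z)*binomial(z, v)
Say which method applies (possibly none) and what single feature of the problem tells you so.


Technique: the binomial theorem — the binomial coefficients weight matched powers of 2 and 3, which is exactly the expansion of a binomial power.


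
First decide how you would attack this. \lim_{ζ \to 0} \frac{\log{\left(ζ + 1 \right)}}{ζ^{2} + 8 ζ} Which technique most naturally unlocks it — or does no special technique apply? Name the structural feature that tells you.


Technique: l'Hôpital's rule (0/0) — numerator and denominator both vanish at 0 — a genuine 0/0 form, which is exactly when l'Hôpital applies. The standard small-argument limits would also carry it; the rule is the systematic route.


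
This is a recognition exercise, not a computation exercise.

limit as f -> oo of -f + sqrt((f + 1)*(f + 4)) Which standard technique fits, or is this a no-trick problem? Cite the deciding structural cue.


Technique: conjugate multiplication — two divergent pieces with a minus sign between them and a radical in the mix: rationalize sqrt((f + 1)*(f + 4)) - f before any limit law applies.


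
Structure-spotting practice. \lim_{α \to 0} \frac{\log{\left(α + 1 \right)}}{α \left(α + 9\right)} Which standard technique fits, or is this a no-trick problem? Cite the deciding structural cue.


Best approach: l'Hôpital's rule (0/0) — plug in 0: top and bottom both hit zero, so differentiate each and retry. A first-order expansion at the point is an equally standard path; the rule packages it.


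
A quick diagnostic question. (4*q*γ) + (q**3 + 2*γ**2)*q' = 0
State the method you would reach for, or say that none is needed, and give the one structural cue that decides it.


Best approach: the exact-equation method — equality of cross partials is the green light — assemble the potential function term by term.


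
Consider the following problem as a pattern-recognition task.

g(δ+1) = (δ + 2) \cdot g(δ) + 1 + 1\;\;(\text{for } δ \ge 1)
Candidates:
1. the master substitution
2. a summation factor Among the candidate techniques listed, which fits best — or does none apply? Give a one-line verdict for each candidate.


Method: a summation factor — the coefficient δ + 2 drifts with the index, so no fixed root exists; normalizing by the cumulative product telescopes it.
- the master substitution: there is no divide-the-index recursive argument.
- a summation factor — applicable, and directly so.


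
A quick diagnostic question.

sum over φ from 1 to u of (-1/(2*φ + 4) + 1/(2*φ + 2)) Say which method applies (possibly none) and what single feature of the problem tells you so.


Best approach: telescoping — this sum is a zipper: each term contributes 1/(2*φ + 2) and removes the next index's value, which the following term puts back, closing term by term.


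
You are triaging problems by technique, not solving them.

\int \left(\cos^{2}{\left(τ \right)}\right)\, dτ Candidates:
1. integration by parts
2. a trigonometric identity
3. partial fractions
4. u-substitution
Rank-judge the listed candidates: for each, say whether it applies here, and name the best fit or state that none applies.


Best approach: a trigonometric identity — the even exponent on \cos^{2}{\left(τ \right)} signals one move: rewrite via cos of the doubled angle.
- integration by parts: not the fit here: there is no polynomial factor to ladder down — parts can still close the trigonometric product by recursion, though the identity rewrite is the direct route.
- a trigonometric identity: yes, a natural case for it.
- partial fractions — the expression is not a ratio of polynomials that decomposes further.
- u-substitution — no subexpression of the integrand serves as a whole-integral substitution inner — individual terms may offer their own, but none carries its derivative as a factor of the full integrand; a working change of variable would have to be constructed from outside the expression.


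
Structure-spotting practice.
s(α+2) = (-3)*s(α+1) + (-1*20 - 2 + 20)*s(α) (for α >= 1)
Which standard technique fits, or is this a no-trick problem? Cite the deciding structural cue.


Method: the characteristic-root method — shift-invariance with fixed coefficients calls for exponential trials; the characteristic polynomial finds every r^α.


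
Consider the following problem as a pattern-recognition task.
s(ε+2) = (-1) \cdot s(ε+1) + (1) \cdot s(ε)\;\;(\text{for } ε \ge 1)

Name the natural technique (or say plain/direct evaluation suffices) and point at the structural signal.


Diagnosis: the characteristic-root method — shift-invariance with fixed coefficients calls for exponential trials; the characteristic polynomial finds every r^ε.


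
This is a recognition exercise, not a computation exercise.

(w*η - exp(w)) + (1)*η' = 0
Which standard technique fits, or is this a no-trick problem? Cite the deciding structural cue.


Technique: a linear integrating factor — the equation is linear in η with coefficient w; multiplying by the integrating factor exp(∫w) makes the left side a perfect derivative.


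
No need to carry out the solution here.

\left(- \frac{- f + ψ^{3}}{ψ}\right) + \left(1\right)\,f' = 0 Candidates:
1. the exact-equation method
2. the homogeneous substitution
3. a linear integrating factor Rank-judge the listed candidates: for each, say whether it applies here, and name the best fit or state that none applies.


Technique: a linear integrating factor — the unknown enters only to the first power against a nonzero forcing term — the integrating-factor template applies directly.
- the exact-equation method — the mixed-partials test fails on this split — it is not an exact differential as presented.
- the homogeneous substitution: the slope is not a function of the ratio of the variables alone.
- a linear integrating factor: applicable, and directly so.


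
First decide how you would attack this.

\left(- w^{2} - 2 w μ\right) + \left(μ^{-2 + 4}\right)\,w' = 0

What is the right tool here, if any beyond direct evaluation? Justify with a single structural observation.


Technique: the homogeneous substitution — the slope's numerator and denominator have matching total degree, so it depends only on w/μ and the ratio substitution collapses it. A Bernoulli substitution is a fair alternative on this equation directly; the homogeneous reading takes it as given.


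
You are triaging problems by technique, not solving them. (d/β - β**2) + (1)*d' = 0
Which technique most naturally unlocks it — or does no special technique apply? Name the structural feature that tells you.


Technique: a linear integrating factor — linear in the unknown with genuine forcing: multiply through by the exponential of the integrated coefficient and the left side closes into one derivative.


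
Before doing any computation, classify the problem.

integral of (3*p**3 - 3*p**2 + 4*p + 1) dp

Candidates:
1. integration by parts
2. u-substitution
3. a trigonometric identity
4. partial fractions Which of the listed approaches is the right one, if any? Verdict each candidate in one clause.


Best approach: no special technique — scan for structure and find none: constant multiples of powers of p, integrate directly.
- integration by parts: parts would only shuffle a directly integrable integrand.
- u-substitution — any workable substitution here is cosmetic — the integrand is already in directly integrable form.
- a trigonometric identity: there is no trigonometric structure at all — the integrand carries no sine or cosine to rewrite.
- partial fractions — the expression is not a ratio of polynomials that decomposes further.


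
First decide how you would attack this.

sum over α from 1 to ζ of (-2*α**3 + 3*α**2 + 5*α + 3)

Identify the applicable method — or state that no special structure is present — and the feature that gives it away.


Best approach: no special technique — constant-multiple powers of α with no cancellation partners and no common ratio — use the standard power-sum formulas.


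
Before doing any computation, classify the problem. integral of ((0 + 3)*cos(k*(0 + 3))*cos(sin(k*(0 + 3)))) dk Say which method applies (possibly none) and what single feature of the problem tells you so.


Technique: u-substitution — collected, the integrand has one factor that is, up to a constant, the derivative of an inner expression the rest depends on — substitute for that inner expression.


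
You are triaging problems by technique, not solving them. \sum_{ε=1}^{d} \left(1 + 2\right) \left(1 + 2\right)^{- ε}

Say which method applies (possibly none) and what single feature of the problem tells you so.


Best approach: the geometric series formula — consecutive terms stand in a fixed index-free ratio — the geometric sum formula closes it.


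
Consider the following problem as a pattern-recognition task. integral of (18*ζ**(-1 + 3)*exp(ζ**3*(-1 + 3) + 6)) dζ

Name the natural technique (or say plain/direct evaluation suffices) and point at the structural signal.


Best approach: u-substitution — viewed as a product, the integrand is a composition evaluated at (ζ**3*(-1 + 3) + 6) times (a constant multiple of) that inner expression's derivative, so u = (ζ**3*(-1 + 3) + 6) makes it elementary.


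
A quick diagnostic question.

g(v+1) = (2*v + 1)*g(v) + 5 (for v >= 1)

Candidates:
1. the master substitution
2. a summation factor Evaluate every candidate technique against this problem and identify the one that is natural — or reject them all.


Verdict: a summation factor — because the multiplier 2*v + 1 is index-dependent, divide through by its running product and sum the resulting differences.
- the master substitution: with no divided-index recursive call, reindexing by powers of a base buys nothing.
- a summation factor — yes — fits the structure here.


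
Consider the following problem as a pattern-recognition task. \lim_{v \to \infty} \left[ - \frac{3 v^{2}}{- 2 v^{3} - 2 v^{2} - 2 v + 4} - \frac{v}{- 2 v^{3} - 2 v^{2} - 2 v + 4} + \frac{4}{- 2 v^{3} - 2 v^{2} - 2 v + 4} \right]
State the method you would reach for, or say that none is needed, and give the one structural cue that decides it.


Technique: dominant-term comparison — as v grows, only the highest-degree terms matter — compare leading terms and read the limit off. As a single quotient, the ∞/∞ shape would yield to repeated differentiation as well — the growth comparison gets there in one look.


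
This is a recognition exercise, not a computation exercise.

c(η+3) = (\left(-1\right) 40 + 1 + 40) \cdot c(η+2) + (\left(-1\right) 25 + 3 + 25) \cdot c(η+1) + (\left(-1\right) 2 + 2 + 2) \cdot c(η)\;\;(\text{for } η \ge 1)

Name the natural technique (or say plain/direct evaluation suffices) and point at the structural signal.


Technique: the characteristic-root method — the recurrence is linear and homogeneous with constant coefficients, so the ansatz r^η turns it into a polynomial equation for r.


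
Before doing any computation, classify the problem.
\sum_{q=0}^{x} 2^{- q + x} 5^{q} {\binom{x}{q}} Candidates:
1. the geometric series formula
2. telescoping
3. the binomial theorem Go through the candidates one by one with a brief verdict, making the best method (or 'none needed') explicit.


Method: the binomial theorem — terms weighting {\binom{x}{q}} against matched powers of 5 and 2 reassemble into (5 + 2)^x by the binomial theorem.
- the geometric series formula: the term-to-term ratio drifts with the index — the one thing the geometric formula cannot absorb.
- telescoping — as presented, consecutive terms share no shifted copy to cancel against — no rewrite is on display to change that.
- the binomial theorem — yes, a natural case for it.


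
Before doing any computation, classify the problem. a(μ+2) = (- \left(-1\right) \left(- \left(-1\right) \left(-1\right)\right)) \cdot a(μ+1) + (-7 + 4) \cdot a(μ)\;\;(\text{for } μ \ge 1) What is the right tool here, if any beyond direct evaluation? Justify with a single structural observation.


Method: the characteristic-root method — this is the constant-coefficient homogeneous case — the whole solution in μ reduces to a polynomial's roots.


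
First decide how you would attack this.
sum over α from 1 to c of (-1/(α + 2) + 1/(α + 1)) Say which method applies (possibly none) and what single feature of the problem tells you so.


Technique: telescoping — write out three consecutive terms and watch the interior cancel: the advanced copy one term subtracts reappears as the very next term's leading piece, pair after pair.


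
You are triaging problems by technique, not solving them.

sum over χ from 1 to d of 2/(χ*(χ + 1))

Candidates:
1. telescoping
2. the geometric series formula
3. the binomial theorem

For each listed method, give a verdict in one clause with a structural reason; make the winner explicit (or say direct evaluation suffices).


Verdict: telescoping — split 2/(χ*(χ + 1)) by partial fractions and the pieces are one function at shifted arguments — interior terms cancel.
- telescoping: yes — fits the structure here.
- the geometric series formula: no single multiplier carries one term to the next throughout the sum.
- the binomial theorem — no binomial coefficients pair with matched powers.


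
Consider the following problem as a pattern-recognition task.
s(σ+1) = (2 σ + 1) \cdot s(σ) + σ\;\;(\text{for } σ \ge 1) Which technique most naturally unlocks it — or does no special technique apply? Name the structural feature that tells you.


Method: a summation factor — first-order linear but the coefficient 2 σ + 1 moves with the index — divide by the cumulative product and telescope.


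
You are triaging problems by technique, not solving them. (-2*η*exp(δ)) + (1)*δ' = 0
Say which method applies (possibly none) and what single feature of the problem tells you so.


Diagnosis: separation of variables — separating collects all δ-dependence with the derivative and leaves all η-dependence opposite: variables separate.


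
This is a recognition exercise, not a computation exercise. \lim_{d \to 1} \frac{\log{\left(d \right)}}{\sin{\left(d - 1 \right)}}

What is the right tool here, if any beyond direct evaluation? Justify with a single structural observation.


Method: l'Hôpital's rule (0/0) — plug in 1: top and bottom both hit zero, so differentiate each and retry. A local series expansion at the point resolves it as well; the rule is the packaged version of that step.


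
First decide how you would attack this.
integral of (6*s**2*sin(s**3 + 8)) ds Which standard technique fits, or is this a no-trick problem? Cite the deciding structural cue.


Method: u-substitution — read it as f(s**3 + 8) times a constant multiple of d(s**3 + 8): one substitution, u = s**3 + 8, finishes it.


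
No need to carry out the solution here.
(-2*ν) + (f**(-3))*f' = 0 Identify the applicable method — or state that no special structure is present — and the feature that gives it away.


Diagnosis: separation of variables — all dependence on the two variables factors apart, the defining separable shape. The equation is exact as it stands too — a potential function exists — though separation reads the split structure directly.


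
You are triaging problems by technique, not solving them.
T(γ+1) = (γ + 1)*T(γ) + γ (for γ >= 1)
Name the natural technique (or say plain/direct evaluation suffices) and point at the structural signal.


Best approach: a summation factor — because the multiplier γ + 1 is index-dependent, divide through by its running product and sum the resulting differences.


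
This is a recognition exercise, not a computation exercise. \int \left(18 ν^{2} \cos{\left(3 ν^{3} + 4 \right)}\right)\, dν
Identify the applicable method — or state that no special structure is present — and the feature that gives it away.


Method: u-substitution — collected, the integrand has one factor that is, up to a constant, the derivative of an inner expression the rest depends on — substitute for that inner expression.


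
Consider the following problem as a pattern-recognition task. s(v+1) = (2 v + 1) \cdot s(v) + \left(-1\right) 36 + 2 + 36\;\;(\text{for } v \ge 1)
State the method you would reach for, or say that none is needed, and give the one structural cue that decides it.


Verdict: a summation factor — first-order linear but the coefficient 2 v + 1 moves with the index — divide by the cumulative product and telescope.


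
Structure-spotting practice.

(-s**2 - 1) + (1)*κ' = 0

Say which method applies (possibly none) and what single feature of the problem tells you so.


Diagnosis: no special technique — solved for the derivative, no κ appears — this is antidifferentiation in s wearing ODE clothing.


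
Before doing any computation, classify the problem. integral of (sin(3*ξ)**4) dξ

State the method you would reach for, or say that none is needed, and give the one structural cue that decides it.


Diagnosis: a trigonometric identity — the even trigonometric power sin(3*ξ)**4 reduces by a double-angle identity before any integration is attempted.


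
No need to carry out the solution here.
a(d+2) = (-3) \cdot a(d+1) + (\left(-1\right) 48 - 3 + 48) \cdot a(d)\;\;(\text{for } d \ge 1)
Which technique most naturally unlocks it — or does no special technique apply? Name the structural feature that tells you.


Technique: the characteristic-root method — no index-dependence in the weights and nothing inhomogeneous: classic characteristic-equation setup.


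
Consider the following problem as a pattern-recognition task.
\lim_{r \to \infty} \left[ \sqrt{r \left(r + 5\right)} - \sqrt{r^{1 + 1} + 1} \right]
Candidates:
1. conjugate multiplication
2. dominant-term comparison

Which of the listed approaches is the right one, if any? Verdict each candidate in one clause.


Best approach: conjugate multiplication — divergence minus divergence hides a finite answer — expose it by pairing \sqrt{r \left(r + 5\right)} - \sqrt{r^{1 + 1} + 1} with its conjugate.
- conjugate multiplication: applies; the problem has the shape this method handles.
- dominant-term comparison: no ranking of term growth rates resolves the limit here.


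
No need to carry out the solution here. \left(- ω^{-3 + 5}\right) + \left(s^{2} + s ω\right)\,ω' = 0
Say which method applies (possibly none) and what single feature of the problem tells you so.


Technique: the homogeneous substitution — solved for the derivative, the right side is unchanged under scaling s and ω together — it depends only on the ratio ω/s, so substitute a single ratio variable. Suitably rearranged — at times with the variables' roles exchanged — this doubles as a Bernoulli equation; the homogeneous reading needs no such setup.


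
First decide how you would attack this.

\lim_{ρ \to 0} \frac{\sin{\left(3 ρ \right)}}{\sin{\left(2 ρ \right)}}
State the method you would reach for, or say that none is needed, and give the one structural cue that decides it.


Technique: l'Hôpital's rule (0/0) — numerator and denominator both vanish at 0 — a genuine 0/0 form, which is exactly when l'Hôpital applies. A local series expansion at the point resolves it as well; the rule is the packaged version of that step.


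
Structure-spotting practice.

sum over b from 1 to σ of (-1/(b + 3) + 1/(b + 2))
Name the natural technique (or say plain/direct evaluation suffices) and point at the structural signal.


Technique: telescoping — spot the paired structure — each term adds 1/(b + 2) and subtracts its successor value, which the next term restores: the definition of a telescoping chain.


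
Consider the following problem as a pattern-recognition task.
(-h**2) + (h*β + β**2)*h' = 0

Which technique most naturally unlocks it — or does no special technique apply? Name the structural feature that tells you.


Verdict: the homogeneous substitution — the slope's numerator and denominator have matching total degree, so it depends only on h/β and the ratio substitution collapses it. Rewriting — with the variables' roles exchanged where the shape demands it — would expose a Bernoulli structure too; the homogeneous substitution simply reads the degrees directly.


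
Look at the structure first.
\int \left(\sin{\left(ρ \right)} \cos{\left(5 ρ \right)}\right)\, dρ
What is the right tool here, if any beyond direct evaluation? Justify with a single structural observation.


Diagnosis: a trigonometric identity — mixed-frequency products such as \sin{\left(ρ \right)} \cos{\left(5 ρ \right)} are designed for the product-to-sum formula.


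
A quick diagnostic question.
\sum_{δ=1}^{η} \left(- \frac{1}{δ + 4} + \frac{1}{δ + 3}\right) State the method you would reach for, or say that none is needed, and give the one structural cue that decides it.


Method: telescoping — write out three consecutive terms and watch the interior cancel: the advanced copy one term subtracts reappears as the very next term's leading piece, pair after pair.


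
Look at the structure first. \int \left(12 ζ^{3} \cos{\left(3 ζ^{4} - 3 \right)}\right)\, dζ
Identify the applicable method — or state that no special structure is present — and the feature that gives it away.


Diagnosis: u-substitution — set u = 3 ζ^{4} - 3: a constant multiple of its derivative, namely 12 ζ^{3}, is present as a factor once the integrand is collected, so the du is sitting there waiting.


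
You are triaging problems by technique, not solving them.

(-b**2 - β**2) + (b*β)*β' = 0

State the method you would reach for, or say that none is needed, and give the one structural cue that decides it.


Technique: the homogeneous substitution — solved for the derivative, the right side is unchanged under scaling b and β together — it depends only on the ratio β/b, so substitute a single ratio variable. A Bernoulli substitution is a fair alternative on this equation directly; the homogeneous reading takes it as given.


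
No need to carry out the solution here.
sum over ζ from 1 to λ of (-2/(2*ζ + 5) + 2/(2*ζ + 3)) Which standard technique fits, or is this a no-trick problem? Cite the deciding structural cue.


Diagnosis: telescoping — the summand is built as 2/(2*ζ + 3) minus its own successor — adjacent terms annihilate down the line.


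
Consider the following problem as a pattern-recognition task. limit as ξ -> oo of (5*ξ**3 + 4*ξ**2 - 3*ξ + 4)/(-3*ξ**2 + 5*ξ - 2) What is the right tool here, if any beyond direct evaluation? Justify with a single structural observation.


Technique: dominant-term comparison — divide by the highest power of ξ present: lower-order terms vanish and the dominant ratio remains. Viewed as a single quotient this is an ∞/∞ form — an at-infinity application of l'Hôpital's rule would also resolve it; comparing leading growth reads the answer without differentiating.
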